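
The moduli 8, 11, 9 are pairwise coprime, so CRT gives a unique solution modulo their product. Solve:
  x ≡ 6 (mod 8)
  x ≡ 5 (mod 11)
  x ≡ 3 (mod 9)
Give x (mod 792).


Moduli 8, 11, 9 are pairwise coprime; by CRT there is a unique solution modulo M = 8 · 11 · 9 = 792.
Solve pairwise, accumulating the modulus:
  Start with x ≡ 6 (mod 8).
  Combine with x ≡ 5 (mod 11): since gcd(8, 11) = 1, we get a unique residue mod 88.
    Write x = 6 + 8·t and substitute into x ≡ 5 (mod 11): 8·t ≡ 5 − 6 = -1 (mod 11).
    Reduce coefficients mod 11: 8·t ≡ 10 (mod 11).
    The inverse of 8 mod 11 is 7 (since 8·7 = 56 = 5·11 + 1), so t ≡ 7·10 = 70 ≡ 4 (mod 11).
    Then x = 6 + 8·4 = 38, valid modulo lcm(8, 11) = 88: x ≡ 38 (mod 88).
  Combine with x ≡ 3 (mod 9): since gcd(88, 9) = 1, we get a unique residue mod 792.
    Write x = 38 + 88·t and substitute into x ≡ 3 (mod 9): 88·t ≡ 3 − 38 = -35 (mod 9).
    Reduce coefficients mod 9: 7·t ≡ 1 (mod 9).
    The inverse of 7 mod 9 is 4 (since 7·4 = 28 = 3·9 + 1), so t ≡ 4·1 = 4 ≡ 4 (mod 9).
    Then x = 38 + 88·4 = 390, valid modulo lcm(88, 9) = 792: x ≡ 390 (mod 792).
Verify: 390 mod 8 = 6 ✓, 390 mod 11 = 5 ✓, 390 mod 9 = 3 ✓.

x ≡ 390 (mod 792).


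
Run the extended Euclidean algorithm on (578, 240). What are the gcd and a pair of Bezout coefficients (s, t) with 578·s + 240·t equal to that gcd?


Euclidean algorithm on (578, 240) — divide until remainder is 0:
  578 = 2 · 240 + 98
  240 = 2 · 98 + 44
  98 = 2 · 44 + 10
  44 = 4 · 10 + 4
  10 = 2 · 4 + 2
  4 = 2 · 2 + 0
gcd(578, 240) = 2.
Track Bezout coefficients alongside the remainders: start with r₀ = 578 = a·1 + b·0 (s = 1, t = 0) and r₁ = 240 = a·0 + b·1 (s = 0, t = 1); each new remainder r_{k+1} = r_{k-1} − q_k·r_k inherits s_{k+1} = s_{k-1} − q_k·s_k, t_{k+1} = t_{k-1} − q_k·t_k, so r_k = a·s_k + b·t_k at every step:
  q = 2: r = 98, s = 1 − 2·0 = 1, t = 0 − 2·1 = -2  (check: 578·1 + 240·(-2) = 98)
  q = 2: r = 44, s = 0 − 2·1 = -2, t = 1 − 2·(-2) = 5  (check: 578·(-2) + 240·5 = 44)
  q = 2: r = 10, s = 1 − 2·(-2) = 5, t = -2 − 2·5 = -12  (check: 578·5 + 240·(-12) = 10)
  q = 4: r = 4, s = -2 − 4·5 = -22, t = 5 − 4·(-12) = 53  (check: 578·(-22) + 240·53 = 4)
  q = 2: r = 2, s = 5 − 2·(-22) = 49, t = -12 − 2·53 = -118  (check: 578·49 + 240·(-118) = 2)
The row with r = 2 (the gcd) gives the Bezout coefficients s = 49, t = -118.
Result: 578 · (49) + 240 · (-118) = 2.

gcd(578, 240) = 2; s = 49, t = -118 (check: 578·49 + 240·(-118) = 2).


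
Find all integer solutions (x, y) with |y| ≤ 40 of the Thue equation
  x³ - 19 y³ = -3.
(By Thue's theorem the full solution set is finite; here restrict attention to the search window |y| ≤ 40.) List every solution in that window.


The equation is x³ - 19y³ = -3. For fixed y, x³ = 19·y³ − 3, so a solution requires the RHS to be a perfect cube.
Strategy: iterate y from -40 to 40, compute RHS = 19·y³ − 3, and check whether it is a (positive or negative) perfect cube.
Check small values of y:
  y = 0: RHS = -3 is not a perfect cube.
  y = 1: RHS = 16 is not a perfect cube.
  y = -1: RHS = -22 is not a perfect cube.
  y = 2: RHS = 149 is not a perfect cube.
  y = -2: RHS = -155 is not a perfect cube.
  y = 3: RHS = 510 is not a perfect cube.
  y = -3: RHS = -516 is not a perfect cube.
Continuing the search up to |y| = 40 finds no solutions either.
No (x, y) in the scanned range satisfies the equation.

No integer solutions with |y| ≤ 40.


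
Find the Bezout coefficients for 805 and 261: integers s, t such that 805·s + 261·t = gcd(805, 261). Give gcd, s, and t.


Euclidean algorithm on (805, 261) — divide until remainder is 0:
  805 = 3 · 261 + 22
  261 = 11 · 22 + 19
  22 = 1 · 19 + 3
  19 = 6 · 3 + 1
  3 = 3 · 1 + 0
gcd(805, 261) = 1.
Track Bezout coefficients alongside the remainders: start with r₀ = 805 = a·1 + b·0 (s = 1, t = 0) and r₁ = 261 = a·0 + b·1 (s = 0, t = 1); each new remainder r_{k+1} = r_{k-1} − q_k·r_k inherits s_{k+1} = s_{k-1} − q_k·s_k, t_{k+1} = t_{k-1} − q_k·t_k, so r_k = a·s_k + b·t_k at every step:
  q = 3: r = 22, s = 1 − 3·0 = 1, t = 0 − 3·1 = -3  (check: 805·1 + 261·(-3) = 22)
  q = 11: r = 19, s = 0 − 11·1 = -11, t = 1 − 11·(-3) = 34  (check: 805·(-11) + 261·34 = 19)
  q = 1: r = 3, s = 1 − 1·(-11) = 12, t = -3 − 1·34 = -37  (check: 805·12 + 261·(-37) = 3)
  q = 6: r = 1, s = -11 − 6·12 = -83, t = 34 − 6·(-37) = 256  (check: 805·(-83) + 261·256 = 1)
The row with r = 1 (the gcd) gives the Bezout coefficients s = -83, t = 256.
Result: 805 · (-83) + 261 · (256) = 1.

gcd(805, 261) = 1; s = -83, t = 256 (check: 805·(-83) + 261·256 = 1).


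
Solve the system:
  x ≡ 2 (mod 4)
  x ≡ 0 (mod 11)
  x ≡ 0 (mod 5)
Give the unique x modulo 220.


Moduli 4, 11, 5 are pairwise coprime; by CRT there is a unique solution modulo M = 4 · 11 · 5 = 220.
Solve pairwise, accumulating the modulus:
  Start with x ≡ 2 (mod 4).
  Combine with x ≡ 0 (mod 11): since gcd(4, 11) = 1, we get a unique residue mod 44.
    Write x = 2 + 4·t and substitute into x ≡ 0 (mod 11): 4·t ≡ 0 − 2 = -2 (mod 11).
    Reduce coefficients mod 11: 4·t ≡ 9 (mod 11).
    The inverse of 4 mod 11 is 3 (since 4·3 = 12 = 1·11 + 1), so t ≡ 3·9 = 27 ≡ 5 (mod 11).
    Then x = 2 + 4·5 = 22, valid modulo lcm(4, 11) = 44: x ≡ 22 (mod 44).
  Combine with x ≡ 0 (mod 5): since gcd(44, 5) = 1, we get a unique residue mod 220.
    Write x = 22 + 44·t and substitute into x ≡ 0 (mod 5): 44·t ≡ 0 − 22 = -22 (mod 5).
    Reduce coefficients mod 5: 4·t ≡ 3 (mod 5).
    The inverse of 4 mod 5 is 4 (since 4·4 = 16 = 3·5 + 1), so t ≡ 4·3 = 12 ≡ 2 (mod 5).
    Then x = 22 + 44·2 = 110, valid modulo lcm(44, 5) = 220: x ≡ 110 (mod 220).
Verify: 110 mod 4 = 2 ✓, 110 mod 11 = 0 ✓, 110 mod 5 = 0 ✓.

x ≡ 110 (mod 220).


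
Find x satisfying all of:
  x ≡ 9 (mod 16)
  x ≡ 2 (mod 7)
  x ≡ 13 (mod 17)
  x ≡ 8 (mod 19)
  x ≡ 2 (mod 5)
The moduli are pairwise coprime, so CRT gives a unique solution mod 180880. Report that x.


Product of moduli M = 16 · 7 · 17 · 19 · 5 = 180880.
Merge one congruence at a time:
  Start: x ≡ 9 (mod 16).
  Combine with x ≡ 2 (mod 7); new modulus lcm = 112.
    Write x = 9 + 16·t and substitute into x ≡ 2 (mod 7): 16·t ≡ 2 − 9 = -7 (mod 7).
    Reduce coefficients mod 7: 2·t ≡ 0 (mod 7).
    The inverse of 2 mod 7 is 4 (since 2·4 = 8 = 1·7 + 1), so t ≡ 4·0 = 0 ≡ 0 (mod 7).
    Then x = 9 + 16·0 = 9, valid modulo lcm(16, 7) = 112: x ≡ 9 (mod 112).
  Combine with x ≡ 13 (mod 17); new modulus lcm = 1904.
    Write x = 9 + 112·t and substitute into x ≡ 13 (mod 17): 112·t ≡ 13 − 9 = 4 (mod 17).
    Reduce coefficients mod 17: 10·t ≡ 4 (mod 17).
    The inverse of 10 mod 17 is 12 (since 10·12 = 120 = 7·17 + 1), so t ≡ 12·4 = 48 ≡ 14 (mod 17).
    Then x = 9 + 112·14 = 1577, valid modulo lcm(112, 17) = 1904: x ≡ 1577 (mod 1904).
  Combine with x ≡ 8 (mod 19); new modulus lcm = 36176.
    Write x = 1577 + 1904·t and substitute into x ≡ 8 (mod 19): 1904·t ≡ 8 − 1577 = -1569 (mod 19).
    Reduce coefficients mod 19: 4·t ≡ 8 (mod 19).
    The inverse of 4 mod 19 is 5 (since 4·5 = 20 = 1·19 + 1), so t ≡ 5·8 = 40 ≡ 2 (mod 19).
    Then x = 1577 + 1904·2 = 5385, valid modulo lcm(1904, 19) = 36176: x ≡ 5385 (mod 36176).
  Combine with x ≡ 2 (mod 5); new modulus lcm = 180880.
    Write x = 5385 + 36176·t and substitute into x ≡ 2 (mod 5): 36176·t ≡ 2 − 5385 = -5383 (mod 5).
    Reduce coefficients mod 5: 1·t ≡ 2 (mod 5).
    So t ≡ 2 (mod 5).
    Then x = 5385 + 36176·2 = 77737, valid modulo lcm(36176, 5) = 180880: x ≡ 77737 (mod 180880).
Verify against each original: 77737 mod 16 = 9, 77737 mod 7 = 2, 77737 mod 17 = 13, 77737 mod 19 = 8, 77737 mod 5 = 2.

x ≡ 77737 (mod 180880).


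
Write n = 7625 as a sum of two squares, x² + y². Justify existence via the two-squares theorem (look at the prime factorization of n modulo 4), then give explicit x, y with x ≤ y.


Step 1: Factor n = 7625 = 5^3 · 61.
Step 2: Check the mod-4 condition on each prime factor: 5 ≡ 1 (mod 4), exponent 3; 61 ≡ 1 (mod 4), exponent 1.
All primes ≡ 3 (mod 4) appear to even exponent (or don't appear), so by the two-squares theorem n IS expressible as a sum of two squares.
Step 3: Build a representation. Group n = k² · m with k = 5 and m = 5 · 61 = 305 (a product of primes ≡ 1 (mod 4)); a representation of m scales to one of n via (k·x)² + (k·y)² = k²(x² + y²). Each prime p ≡ 1 (mod 4) is itself a sum of two squares; find a² by testing p − a² for a perfect square:
  5: 5 − 1² = 4 = 2² ⇒ 5 = 1² + 2².
  61: 61 − 1² = 60, 61 − 2² = 57, 61 − 3² = 52, 61 − 4² = 45, 61 − 5² = 36 = 6² ⇒ 61 = 5² + 6².
  Combine using the Brahmagupta–Fibonacci identity (a² + b²)(c² + d²) = (ac − bd)² + (ad + bc)² = (ac + bd)² + (ad − bc)²:
  5 · 61 = 305: from (1² + 2²)(5² + 6²), take (1·5 − 2·6, 1·6 + 2·5) = (5 − 12, 6 + 10) = (-7, 16); dropping signs (only squares matter) gives (7, 16); check 7² + 16² = 49 + 256 = 305 ✓.
  Scale by k = 5: (5·7, 5·16) = (35, 80).
Step 4: Order so x ≤ y and verify: 35² + 80² = 1225 + 6400 = 7625 = n. ✓

n = 7625 = 35² + 80² (one valid representation with x ≤ y).


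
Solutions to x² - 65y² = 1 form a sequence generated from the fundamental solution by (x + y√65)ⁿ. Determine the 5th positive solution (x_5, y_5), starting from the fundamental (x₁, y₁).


Step 1: Find the fundamental solution (x₁, y₁) of x² - 65y² = 1.
  Expand √65 as a continued fraction. a₀ = ⌊√65⌋ = 8; iterate m_{k+1} = d_k·a_k − m_k, d_{k+1} = (65 − m_{k+1}²)/d_k, a_{k+1} = ⌊(a₀ + m_{k+1})/d_{k+1}⌋ (starting m₀ = 0, d₀ = 1), with convergents p_k = a_k·p_{k-1} + p_{k-2}, q_k = a_k·q_{k-1} + q_{k-2} (p₋₁ = 1, q₋₁ = 0):
  k = 0: a₀ = 8; p₀/q₀ = 8/1; p₀² − 65·q₀² = 64 − 65 = -1.
  k = 1: m = 8, d = 1, a = ⌊(8 + 8)/1⌋ = 16; p/q = (16·8 + 1)/(16·1 + 0) = 129/16; p² − 65·q² = 16641 − 16640 = 1.
  The first convergent with p² − 65·q² = 1 gives the fundamental solution (x₁, y₁) = (129, 16).
Step 2: Apply the recurrence (x_{n+1}, y_{n+1}) = (x₁x_n + 65y₁y_n, x₁y_n + y₁x_n) repeatedly.
  From (x_1, y_1) = (129, 16): x_2 = 129·129 + 65·16·16 = 33281; y_2 = 129·16 + 16·129 = 4128.
  From (x_2, y_2) = (33281, 4128): x_3 = 129·33281 + 65·16·4128 = 8586369; y_3 = 129·4128 + 16·33281 = 1065008.
  From (x_3, y_3) = (8586369, 1065008): x_4 = 129·8586369 + 65·16·1065008 = 2215249921; y_4 = 129·1065008 + 16·8586369 = 274767936.
  From (x_4, y_4) = (2215249921, 274767936): x_5 = 129·2215249921 + 65·16·274767936 = 571525893249; y_5 = 129·274767936 + 16·2215249921 = 70889062480.
Step 3: Verify x_5² - 65·y_5² = 326641846654067343776001 - 326641846654067343776000 = 1 (should be 1). ✓

(x_1, y_1) = (129, 16); (x_5, y_5) = (571525893249, 70889062480).


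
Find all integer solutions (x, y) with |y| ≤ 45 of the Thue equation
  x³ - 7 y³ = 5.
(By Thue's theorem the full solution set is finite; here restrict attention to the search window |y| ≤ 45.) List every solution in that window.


The equation is x³ - 7y³ = 5. For fixed y, x³ = 7·y³ + 5, so a solution requires the RHS to be a perfect cube.
Strategy: iterate y from -45 to 45, compute RHS = 7·y³ + 5, and check whether it is a (positive or negative) perfect cube.
Check small values of y:
  y = 0: RHS = 5 is not a perfect cube.
  y = 1: RHS = 12 is not a perfect cube.
  y = -1: RHS = -2 is not a perfect cube.
  y = 2: RHS = 61 is not a perfect cube.
  y = -2: RHS = -51 is not a perfect cube.
  y = 3: RHS = 194 is not a perfect cube.
  y = -3: RHS = -184 is not a perfect cube.
Continuing the search up to |y| = 45 finds no solutions either.
No (x, y) in the scanned range satisfies the equation.

No integer solutions with |y| ≤ 45.


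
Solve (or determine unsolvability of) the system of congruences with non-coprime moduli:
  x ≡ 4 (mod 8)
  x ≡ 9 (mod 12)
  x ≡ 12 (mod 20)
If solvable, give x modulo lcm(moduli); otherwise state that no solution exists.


Moduli 8, 12, 20 are not pairwise coprime, so CRT works modulo lcm(m_i) when all pairwise compatibility conditions hold.
Pairwise compatibility: gcd(m_i, m_j) must divide a_i - a_j for every pair.
Merge one congruence at a time:
  Start: x ≡ 4 (mod 8).
  Combine with x ≡ 9 (mod 12): gcd(8, 12) = 4, and 9 - 4 = 5 is NOT divisible by 4.
    ⇒ system is inconsistent (no integer solution).

No solution (the system is inconsistent).


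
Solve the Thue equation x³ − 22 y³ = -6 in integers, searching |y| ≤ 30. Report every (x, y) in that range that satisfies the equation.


The equation is x³ - 22y³ = -6. For fixed y, x³ = 22·y³ − 6, so a solution requires the RHS to be a perfect cube.
Strategy: iterate y from -30 to 30, compute RHS = 22·y³ − 6, and check whether it is a (positive or negative) perfect cube.
Check small values of y:
  y = 0: RHS = -6 is not a perfect cube.
  y = 1: RHS = 16 is not a perfect cube.
  y = -1: RHS = -28 is not a perfect cube.
  y = 2: RHS = 170 is not a perfect cube.
  y = -2: RHS = -182 is not a perfect cube.
  y = 3: RHS = 588 is not a perfect cube.
  y = -3: RHS = -600 is not a perfect cube.
Continuing, at y = 5: RHS = 2744 = (14)³ ⇒ x = 14 works.
Searching the remaining y in |y| ≤ 30 finds no further solutions.
Collected solutions: (14, 5).

Solutions (with |y| ≤ 30): (14, 5).


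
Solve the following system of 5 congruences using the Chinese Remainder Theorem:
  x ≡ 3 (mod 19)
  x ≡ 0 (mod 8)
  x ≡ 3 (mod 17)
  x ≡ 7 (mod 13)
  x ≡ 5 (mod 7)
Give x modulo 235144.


Product of moduli M = 19 · 8 · 17 · 13 · 7 = 235144.
Merge one congruence at a time:
  Start: x ≡ 3 (mod 19).
  Combine with x ≡ 0 (mod 8); new modulus lcm = 152.
    Write x = 3 + 19·t and substitute into x ≡ 0 (mod 8): 19·t ≡ 0 − 3 = -3 (mod 8).
    Reduce coefficients mod 8: 3·t ≡ 5 (mod 8).
    The inverse of 3 mod 8 is 3 (since 3·3 = 9 = 1·8 + 1), so t ≡ 3·5 = 15 ≡ 7 (mod 8).
    Then x = 3 + 19·7 = 136, valid modulo lcm(19, 8) = 152: x ≡ 136 (mod 152).
  Combine with x ≡ 3 (mod 17); new modulus lcm = 2584.
    Write x = 136 + 152·t and substitute into x ≡ 3 (mod 17): 152·t ≡ 3 − 136 = -133 (mod 17).
    Reduce coefficients mod 17: 16·t ≡ 3 (mod 17).
    The inverse of 16 mod 17 is 16 (since 16·16 = 256 = 15·17 + 1), so t ≡ 16·3 = 48 ≡ 14 (mod 17).
    Then x = 136 + 152·14 = 2264, valid modulo lcm(152, 17) = 2584: x ≡ 2264 (mod 2584).
  Combine with x ≡ 7 (mod 13); new modulus lcm = 33592.
    Write x = 2264 + 2584·t and substitute into x ≡ 7 (mod 13): 2584·t ≡ 7 − 2264 = -2257 (mod 13).
    Reduce coefficients mod 13: 10·t ≡ 5 (mod 13).
    The inverse of 10 mod 13 is 4 (since 10·4 = 40 = 3·13 + 1), so t ≡ 4·5 = 20 ≡ 7 (mod 13).
    Then x = 2264 + 2584·7 = 20352, valid modulo lcm(2584, 13) = 33592: x ≡ 20352 (mod 33592).
  Combine with x ≡ 5 (mod 7); new modulus lcm = 235144.
    Write x = 20352 + 33592·t and substitute into x ≡ 5 (mod 7): 33592·t ≡ 5 − 20352 = -20347 (mod 7).
    Reduce coefficients mod 7: 6·t ≡ 2 (mod 7).
    The inverse of 6 mod 7 is 6 (since 6·6 = 36 = 5·7 + 1), so t ≡ 6·2 = 12 ≡ 5 (mod 7).
    Then x = 20352 + 33592·5 = 188312, valid modulo lcm(33592, 7) = 235144: x ≡ 188312 (mod 235144).
Verify against each original: 188312 mod 19 = 3, 188312 mod 8 = 0, 188312 mod 17 = 3, 188312 mod 13 = 7, 188312 mod 7 = 5.

x ≡ 188312 (mod 235144).


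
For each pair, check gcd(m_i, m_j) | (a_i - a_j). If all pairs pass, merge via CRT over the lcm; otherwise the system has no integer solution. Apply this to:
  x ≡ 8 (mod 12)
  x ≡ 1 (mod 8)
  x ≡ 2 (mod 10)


Moduli 12, 8, 10 are not pairwise coprime, so CRT works modulo lcm(m_i) when all pairwise compatibility conditions hold.
Pairwise compatibility: gcd(m_i, m_j) must divide a_i - a_j for every pair.
Merge one congruence at a time:
  Start: x ≡ 8 (mod 12).
  Combine with x ≡ 1 (mod 8): gcd(12, 8) = 4, and 1 - 8 = -7 is NOT divisible by 4.
    ⇒ system is inconsistent (no integer solution).

No solution (the system is inconsistent).


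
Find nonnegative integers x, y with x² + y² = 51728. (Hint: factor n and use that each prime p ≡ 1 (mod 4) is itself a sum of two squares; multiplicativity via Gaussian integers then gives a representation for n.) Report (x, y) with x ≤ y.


Step 1: Factor n = 51728 = 2^4 · 53 · 61.
Step 2: Check the mod-4 condition on each prime factor: 2 = 2 (special); 53 ≡ 1 (mod 4), exponent 1; 61 ≡ 1 (mod 4), exponent 1.
All primes ≡ 3 (mod 4) appear to even exponent (or don't appear), so by the two-squares theorem n IS expressible as a sum of two squares.
Step 3: Build a representation. Group n = k² · m with k = 4 and m = 53 · 61 = 3233 (a product of primes ≡ 1 (mod 4)); a representation of m scales to one of n via (k·x)² + (k·y)² = k²(x² + y²). Each prime p ≡ 1 (mod 4) is itself a sum of two squares; find a² by testing p − a² for a perfect square:
  53: 53 − 1² = 52, 53 − 2² = 49 = 7² ⇒ 53 = 2² + 7².
  61: 61 − 1² = 60, 61 − 2² = 57, 61 − 3² = 52, 61 − 4² = 45, 61 − 5² = 36 = 6² ⇒ 61 = 5² + 6².
  Combine using the Brahmagupta–Fibonacci identity (a² + b²)(c² + d²) = (ac − bd)² + (ad + bc)² = (ac + bd)² + (ad − bc)²:
  53 · 61 = 3233: from (2² + 7²)(5² + 6²), take (2·5 − 7·6, 2·6 + 7·5) = (10 − 42, 12 + 35) = (-32, 47); dropping signs (only squares matter) gives (32, 47); check 32² + 47² = 1024 + 2209 = 3233 ✓.
  Scale by k = 4: (4·32, 4·47) = (128, 188).
Step 4: Order so x ≤ y and verify: 128² + 188² = 16384 + 35344 = 51728 = n. ✓

n = 51728 = 128² + 188² (one valid representation with x ≤ y).


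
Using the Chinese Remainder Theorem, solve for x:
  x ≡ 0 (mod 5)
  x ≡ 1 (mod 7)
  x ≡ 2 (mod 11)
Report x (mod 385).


Moduli 5, 7, 11 are pairwise coprime; by CRT there is a unique solution modulo M = 5 · 7 · 11 = 385.
Solve pairwise, accumulating the modulus:
  Start with x ≡ 0 (mod 5).
  Combine with x ≡ 1 (mod 7): since gcd(5, 7) = 1, we get a unique residue mod 35.
    Write x = 0 + 5·t and substitute into x ≡ 1 (mod 7): 5·t ≡ 1 − 0 = 1 (mod 7).
    The inverse of 5 mod 7 is 3 (since 5·3 = 15 = 2·7 + 1), so t ≡ 3·1 = 3 ≡ 3 (mod 7).
    Then x = 0 + 5·3 = 15, valid modulo lcm(5, 7) = 35: x ≡ 15 (mod 35).
  Combine with x ≡ 2 (mod 11): since gcd(35, 11) = 1, we get a unique residue mod 385.
    Write x = 15 + 35·t and substitute into x ≡ 2 (mod 11): 35·t ≡ 2 − 15 = -13 (mod 11).
    Reduce coefficients mod 11: 2·t ≡ 9 (mod 11).
    The inverse of 2 mod 11 is 6 (since 2·6 = 12 = 1·11 + 1), so t ≡ 6·9 = 54 ≡ 10 (mod 11).
    Then x = 15 + 35·10 = 365, valid modulo lcm(35, 11) = 385: x ≡ 365 (mod 385).
Verify: 365 mod 5 = 0 ✓, 365 mod 7 = 1 ✓, 365 mod 11 = 2 ✓.

x ≡ 365 (mod 385).


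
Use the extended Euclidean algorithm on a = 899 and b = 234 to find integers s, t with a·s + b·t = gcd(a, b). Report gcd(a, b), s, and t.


Euclidean algorithm on (899, 234) — divide until remainder is 0:
  899 = 3 · 234 + 197
  234 = 1 · 197 + 37
  197 = 5 · 37 + 12
  37 = 3 · 12 + 1
  12 = 12 · 1 + 0
gcd(899, 234) = 1.
Track Bezout coefficients alongside the remainders: start with r₀ = 899 = a·1 + b·0 (s = 1, t = 0) and r₁ = 234 = a·0 + b·1 (s = 0, t = 1); each new remainder r_{k+1} = r_{k-1} − q_k·r_k inherits s_{k+1} = s_{k-1} − q_k·s_k, t_{k+1} = t_{k-1} − q_k·t_k, so r_k = a·s_k + b·t_k at every step:
  q = 3: r = 197, s = 1 − 3·0 = 1, t = 0 − 3·1 = -3  (check: 899·1 + 234·(-3) = 197)
  q = 1: r = 37, s = 0 − 1·1 = -1, t = 1 − 1·(-3) = 4  (check: 899·(-1) + 234·4 = 37)
  q = 5: r = 12, s = 1 − 5·(-1) = 6, t = -3 − 5·4 = -23  (check: 899·6 + 234·(-23) = 12)
  q = 3: r = 1, s = -1 − 3·6 = -19, t = 4 − 3·(-23) = 73  (check: 899·(-19) + 234·73 = 1)
The row with r = 1 (the gcd) gives the Bezout coefficients s = -19, t = 73.
Result: 899 · (-19) + 234 · (73) = 1.

gcd(899, 234) = 1; s = -19, t = 73 (check: 899·(-19) + 234·73 = 1).


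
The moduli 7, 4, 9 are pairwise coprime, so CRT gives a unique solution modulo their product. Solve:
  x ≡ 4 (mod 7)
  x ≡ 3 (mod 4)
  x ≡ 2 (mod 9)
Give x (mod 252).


Moduli 7, 4, 9 are pairwise coprime; by CRT there is a unique solution modulo M = 7 · 4 · 9 = 252.
Solve pairwise, accumulating the modulus:
  Start with x ≡ 4 (mod 7).
  Combine with x ≡ 3 (mod 4): since gcd(7, 4) = 1, we get a unique residue mod 28.
    Write x = 4 + 7·t and substitute into x ≡ 3 (mod 4): 7·t ≡ 3 − 4 = -1 (mod 4).
    Reduce coefficients mod 4: 3·t ≡ 3 (mod 4).
    The inverse of 3 mod 4 is 3 (since 3·3 = 9 = 2·4 + 1), so t ≡ 3·3 = 9 ≡ 1 (mod 4).
    Then x = 4 + 7·1 = 11, valid modulo lcm(7, 4) = 28: x ≡ 11 (mod 28).
  Combine with x ≡ 2 (mod 9): since gcd(28, 9) = 1, we get a unique residue mod 252.
    Write x = 11 + 28·t and substitute into x ≡ 2 (mod 9): 28·t ≡ 2 − 11 = -9 (mod 9).
    Reduce coefficients mod 9: 1·t ≡ 0 (mod 9).
    So t ≡ 0 (mod 9).
    Then x = 11 + 28·0 = 11, valid modulo lcm(28, 9) = 252: x ≡ 11 (mod 252).
Verify: 11 mod 7 = 4 ✓, 11 mod 4 = 3 ✓, 11 mod 9 = 2 ✓.

x ≡ 11 (mod 252).


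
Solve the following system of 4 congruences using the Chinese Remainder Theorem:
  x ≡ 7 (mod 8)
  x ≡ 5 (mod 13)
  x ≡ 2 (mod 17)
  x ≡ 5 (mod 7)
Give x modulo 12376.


Product of moduli M = 8 · 13 · 17 · 7 = 12376.
Merge one congruence at a time:
  Start: x ≡ 7 (mod 8).
  Combine with x ≡ 5 (mod 13); new modulus lcm = 104.
    Write x = 7 + 8·t and substitute into x ≡ 5 (mod 13): 8·t ≡ 5 − 7 = -2 (mod 13).
    Reduce coefficients mod 13: 8·t ≡ 11 (mod 13).
    The inverse of 8 mod 13 is 5 (since 8·5 = 40 = 3·13 + 1), so t ≡ 5·11 = 55 ≡ 3 (mod 13).
    Then x = 7 + 8·3 = 31, valid modulo lcm(8, 13) = 104: x ≡ 31 (mod 104).
  Combine with x ≡ 2 (mod 17); new modulus lcm = 1768.
    Write x = 31 + 104·t and substitute into x ≡ 2 (mod 17): 104·t ≡ 2 − 31 = -29 (mod 17).
    Reduce coefficients mod 17: 2·t ≡ 5 (mod 17).
    The inverse of 2 mod 17 is 9 (since 2·9 = 18 = 1·17 + 1), so t ≡ 9·5 = 45 ≡ 11 (mod 17).
    Then x = 31 + 104·11 = 1175, valid modulo lcm(104, 17) = 1768: x ≡ 1175 (mod 1768).
  Combine with x ≡ 5 (mod 7); new modulus lcm = 12376.
    Write x = 1175 + 1768·t and substitute into x ≡ 5 (mod 7): 1768·t ≡ 5 − 1175 = -1170 (mod 7).
    Reduce coefficients mod 7: 4·t ≡ 6 (mod 7).
    The inverse of 4 mod 7 is 2 (since 4·2 = 8 = 1·7 + 1), so t ≡ 2·6 = 12 ≡ 5 (mod 7).
    Then x = 1175 + 1768·5 = 10015, valid modulo lcm(1768, 7) = 12376: x ≡ 10015 (mod 12376).
Verify against each original: 10015 mod 8 = 7, 10015 mod 13 = 5, 10015 mod 17 = 2, 10015 mod 7 = 5.

x ≡ 10015 (mod 12376).


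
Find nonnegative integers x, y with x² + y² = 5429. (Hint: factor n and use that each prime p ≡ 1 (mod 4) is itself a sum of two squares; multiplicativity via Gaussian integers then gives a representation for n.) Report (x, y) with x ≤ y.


Step 1: Factor n = 5429 = 61 · 89.
Step 2: Check the mod-4 condition on each prime factor: 61 ≡ 1 (mod 4), exponent 1; 89 ≡ 1 (mod 4), exponent 1.
All primes ≡ 3 (mod 4) appear to even exponent (or don't appear), so by the two-squares theorem n IS expressible as a sum of two squares.
Step 3: Build a representation. Here n = 61 · 89 is a product of primes ≡ 1 (mod 4). Each prime p ≡ 1 (mod 4) is itself a sum of two squares; find a² by testing p − a² for a perfect square:
  61: 61 − 1² = 60, 61 − 2² = 57, 61 − 3² = 52, 61 − 4² = 45, 61 − 5² = 36 = 6² ⇒ 61 = 5² + 6².
  89: 89 − 1² = 88, 89 − 2² = 85, 89 − 3² = 80, 89 − 4² = 73, 89 − 5² = 64 = 8² ⇒ 89 = 5² + 8².
  Combine using the Brahmagupta–Fibonacci identity (a² + b²)(c² + d²) = (ac − bd)² + (ad + bc)² = (ac + bd)² + (ad − bc)²:
  61 · 89 = 5429: from (5² + 6²)(5² + 8²), take (5·5 − 6·8, 5·8 + 6·5) = (25 − 48, 40 + 30) = (-23, 70); dropping signs (only squares matter) gives (23, 70); check 23² + 70² = 529 + 4900 = 5429 ✓.
Step 4: Order so x ≤ y and verify: 23² + 70² = 529 + 4900 = 5429 = n. ✓

n = 5429 = 23² + 70² (one valid representation with x ≤ y).


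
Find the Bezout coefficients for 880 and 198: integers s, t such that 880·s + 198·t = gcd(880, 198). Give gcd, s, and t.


Euclidean algorithm on (880, 198) — divide until remainder is 0:
  880 = 4 · 198 + 88
  198 = 2 · 88 + 22
  88 = 4 · 22 + 0
gcd(880, 198) = 22.
Track Bezout coefficients alongside the remainders: start with r₀ = 880 = a·1 + b·0 (s = 1, t = 0) and r₁ = 198 = a·0 + b·1 (s = 0, t = 1); each new remainder r_{k+1} = r_{k-1} − q_k·r_k inherits s_{k+1} = s_{k-1} − q_k·s_k, t_{k+1} = t_{k-1} − q_k·t_k, so r_k = a·s_k + b·t_k at every step:
  q = 4: r = 88, s = 1 − 4·0 = 1, t = 0 − 4·1 = -4  (check: 880·1 + 198·(-4) = 88)
  q = 2: r = 22, s = 0 − 2·1 = -2, t = 1 − 2·(-4) = 9  (check: 880·(-2) + 198·9 = 22)
The row with r = 22 (the gcd) gives the Bezout coefficients s = -2, t = 9.
Result: 880 · (-2) + 198 · (9) = 22.

gcd(880, 198) = 22; s = -2, t = 9 (check: 880·(-2) + 198·9 = 22).


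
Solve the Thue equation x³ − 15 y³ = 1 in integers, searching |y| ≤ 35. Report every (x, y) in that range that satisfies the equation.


The equation is x³ - 15y³ = 1. For fixed y, x³ = 15·y³ + 1, so a solution requires the RHS to be a perfect cube.
Strategy: iterate y from -35 to 35, compute RHS = 15·y³ + 1, and check whether it is a (positive or negative) perfect cube.
Check small values of y:
  y = 0: RHS = 1 = (1)³ ⇒ x = 1 works.
  y = 1: RHS = 16 is not a perfect cube.
  y = -1: RHS = -14 is not a perfect cube.
  y = 2: RHS = 121 is not a perfect cube.
  y = -2: RHS = -119 is not a perfect cube.
  y = 3: RHS = 406 is not a perfect cube.
  y = -3: RHS = -404 is not a perfect cube.
Continuing the search up to |y| = 35 finds no further solutions beyond those listed.
Collected solutions: (1, 0).

Solutions (with |y| ≤ 35): (1, 0).


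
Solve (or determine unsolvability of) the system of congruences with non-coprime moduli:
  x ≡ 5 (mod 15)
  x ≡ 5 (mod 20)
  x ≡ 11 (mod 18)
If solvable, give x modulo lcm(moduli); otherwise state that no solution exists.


Moduli 15, 20, 18 are not pairwise coprime, so CRT works modulo lcm(m_i) when all pairwise compatibility conditions hold.
Pairwise compatibility: gcd(m_i, m_j) must divide a_i - a_j for every pair.
Merge one congruence at a time:
  Start: x ≡ 5 (mod 15).
  Combine with x ≡ 5 (mod 20): gcd(15, 20) = 5; 5 - 5 = 0, which IS divisible by 5, so compatible.
    Write x = 5 + 15·t and substitute into x ≡ 5 (mod 20): 15·t ≡ 5 − 5 = 0 (mod 20).
    Divide the congruence (and modulus) by g = 5: 3·t ≡ 0 (mod 4).
    The inverse of 3 mod 4 is 3 (since 3·3 = 9 = 2·4 + 1), so t ≡ 3·0 = 0 ≡ 0 (mod 4).
    Then x = 5 + 15·0 = 5, valid modulo lcm(15, 20) = 60: x ≡ 5 (mod 60).
  Combine with x ≡ 11 (mod 18): gcd(60, 18) = 6; 11 - 5 = 6, which IS divisible by 6, so compatible.
    Write x = 5 + 60·t and substitute into x ≡ 11 (mod 18): 60·t ≡ 11 − 5 = 6 (mod 18).
    Divide the congruence (and modulus) by g = 6: 10·t ≡ 1 (mod 3).
    Reduce coefficients mod 3: 1·t ≡ 1 (mod 3).
    So t ≡ 1 (mod 3).
    Then x = 5 + 60·1 = 65, valid modulo lcm(60, 18) = 180: x ≡ 65 (mod 180).
Verify: 65 mod 15 = 5, 65 mod 20 = 5, 65 mod 18 = 11.

x ≡ 65 (mod 180).


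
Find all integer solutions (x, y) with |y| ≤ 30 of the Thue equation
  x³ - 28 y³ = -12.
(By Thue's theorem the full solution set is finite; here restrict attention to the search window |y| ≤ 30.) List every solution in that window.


The equation is x³ - 28y³ = -12. For fixed y, x³ = 28·y³ − 12, so a solution requires the RHS to be a perfect cube.
Strategy: iterate y from -30 to 30, compute RHS = 28·y³ − 12, and check whether it is a (positive or negative) perfect cube.
Check small values of y:
  y = 0: RHS = -12 is not a perfect cube.
  y = 1: RHS = 16 is not a perfect cube.
  y = -1: RHS = -40 is not a perfect cube.
  y = 2: RHS = 212 is not a perfect cube.
  y = -2: RHS = -236 is not a perfect cube.
  y = 3: RHS = 744 is not a perfect cube.
  y = -3: RHS = -768 is not a perfect cube.
Continuing the search up to |y| = 30 finds no solutions either.
No (x, y) in the scanned range satisfies the equation.

No integer solutions with |y| ≤ 30.


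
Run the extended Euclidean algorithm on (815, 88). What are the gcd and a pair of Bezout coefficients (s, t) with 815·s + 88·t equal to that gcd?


Euclidean algorithm on (815, 88) — divide until remainder is 0:
  815 = 9 · 88 + 23
  88 = 3 · 23 + 19
  23 = 1 · 19 + 4
  19 = 4 · 4 + 3
  4 = 1 · 3 + 1
  3 = 3 · 1 + 0
gcd(815, 88) = 1.
Track Bezout coefficients alongside the remainders: start with r₀ = 815 = a·1 + b·0 (s = 1, t = 0) and r₁ = 88 = a·0 + b·1 (s = 0, t = 1); each new remainder r_{k+1} = r_{k-1} − q_k·r_k inherits s_{k+1} = s_{k-1} − q_k·s_k, t_{k+1} = t_{k-1} − q_k·t_k, so r_k = a·s_k + b·t_k at every step:
  q = 9: r = 23, s = 1 − 9·0 = 1, t = 0 − 9·1 = -9  (check: 815·1 + 88·(-9) = 23)
  q = 3: r = 19, s = 0 − 3·1 = -3, t = 1 − 3·(-9) = 28  (check: 815·(-3) + 88·28 = 19)
  q = 1: r = 4, s = 1 − 1·(-3) = 4, t = -9 − 1·28 = -37  (check: 815·4 + 88·(-37) = 4)
  q = 4: r = 3, s = -3 − 4·4 = -19, t = 28 − 4·(-37) = 176  (check: 815·(-19) + 88·176 = 3)
  q = 1: r = 1, s = 4 − 1·(-19) = 23, t = -37 − 1·176 = -213  (check: 815·23 + 88·(-213) = 1)
The row with r = 1 (the gcd) gives the Bezout coefficients s = 23, t = -213.
Result: 815 · (23) + 88 · (-213) = 1.

gcd(815, 88) = 1; s = 23, t = -213 (check: 815·23 + 88·(-213) = 1).


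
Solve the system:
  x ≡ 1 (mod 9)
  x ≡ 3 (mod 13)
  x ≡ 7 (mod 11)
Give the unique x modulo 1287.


Moduli 9, 13, 11 are pairwise coprime; by CRT there is a unique solution modulo M = 9 · 13 · 11 = 1287.
Solve pairwise, accumulating the modulus:
  Start with x ≡ 1 (mod 9).
  Combine with x ≡ 3 (mod 13): since gcd(9, 13) = 1, we get a unique residue mod 117.
    Write x = 1 + 9·t and substitute into x ≡ 3 (mod 13): 9·t ≡ 3 − 1 = 2 (mod 13).
    The inverse of 9 mod 13 is 3 (since 9·3 = 27 = 2·13 + 1), so t ≡ 3·2 = 6 ≡ 6 (mod 13).
    Then x = 1 + 9·6 = 55, valid modulo lcm(9, 13) = 117: x ≡ 55 (mod 117).
  Combine with x ≡ 7 (mod 11): since gcd(117, 11) = 1, we get a unique residue mod 1287.
    Write x = 55 + 117·t and substitute into x ≡ 7 (mod 11): 117·t ≡ 7 − 55 = -48 (mod 11).
    Reduce coefficients mod 11: 7·t ≡ 7 (mod 11).
    The inverse of 7 mod 11 is 8 (since 7·8 = 56 = 5·11 + 1), so t ≡ 8·7 = 56 ≡ 1 (mod 11).
    Then x = 55 + 117·1 = 172, valid modulo lcm(117, 11) = 1287: x ≡ 172 (mod 1287).
Verify: 172 mod 9 = 1 ✓, 172 mod 13 = 3 ✓, 172 mod 11 = 7 ✓.

x ≡ 172 (mod 1287).


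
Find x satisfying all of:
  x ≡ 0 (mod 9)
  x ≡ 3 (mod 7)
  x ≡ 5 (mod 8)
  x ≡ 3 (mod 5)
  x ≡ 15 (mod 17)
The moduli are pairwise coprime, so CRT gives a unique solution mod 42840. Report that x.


Product of moduli M = 9 · 7 · 8 · 5 · 17 = 42840.
Merge one congruence at a time:
  Start: x ≡ 0 (mod 9).
  Combine with x ≡ 3 (mod 7); new modulus lcm = 63.
    Write x = 0 + 9·t and substitute into x ≡ 3 (mod 7): 9·t ≡ 3 − 0 = 3 (mod 7).
    Reduce coefficients mod 7: 2·t ≡ 3 (mod 7).
    The inverse of 2 mod 7 is 4 (since 2·4 = 8 = 1·7 + 1), so t ≡ 4·3 = 12 ≡ 5 (mod 7).
    Then x = 0 + 9·5 = 45, valid modulo lcm(9, 7) = 63: x ≡ 45 (mod 63).
  Combine with x ≡ 5 (mod 8); new modulus lcm = 504.
    Write x = 45 + 63·t and substitute into x ≡ 5 (mod 8): 63·t ≡ 5 − 45 = -40 (mod 8).
    Reduce coefficients mod 8: 7·t ≡ 0 (mod 8).
    The inverse of 7 mod 8 is 7 (since 7·7 = 49 = 6·8 + 1), so t ≡ 7·0 = 0 ≡ 0 (mod 8).
    Then x = 45 + 63·0 = 45, valid modulo lcm(63, 8) = 504: x ≡ 45 (mod 504).
  Combine with x ≡ 3 (mod 5); new modulus lcm = 2520.
    Write x = 45 + 504·t and substitute into x ≡ 3 (mod 5): 504·t ≡ 3 − 45 = -42 (mod 5).
    Reduce coefficients mod 5: 4·t ≡ 3 (mod 5).
    The inverse of 4 mod 5 is 4 (since 4·4 = 16 = 3·5 + 1), so t ≡ 4·3 = 12 ≡ 2 (mod 5).
    Then x = 45 + 504·2 = 1053, valid modulo lcm(504, 5) = 2520: x ≡ 1053 (mod 2520).
  Combine with x ≡ 15 (mod 17); new modulus lcm = 42840.
    Write x = 1053 + 2520·t and substitute into x ≡ 15 (mod 17): 2520·t ≡ 15 − 1053 = -1038 (mod 17).
    Reduce coefficients mod 17: 4·t ≡ 16 (mod 17).
    The inverse of 4 mod 17 is 13 (since 4·13 = 52 = 3·17 + 1), so t ≡ 13·16 = 208 ≡ 4 (mod 17).
    Then x = 1053 + 2520·4 = 11133, valid modulo lcm(2520, 17) = 42840: x ≡ 11133 (mod 42840).
Verify against each original: 11133 mod 9 = 0, 11133 mod 7 = 3, 11133 mod 8 = 5, 11133 mod 5 = 3, 11133 mod 17 = 15.

x ≡ 11133 (mod 42840).


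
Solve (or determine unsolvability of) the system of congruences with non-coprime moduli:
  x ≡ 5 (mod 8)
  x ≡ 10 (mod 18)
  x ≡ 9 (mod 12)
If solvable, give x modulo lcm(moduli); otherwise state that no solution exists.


Moduli 8, 18, 12 are not pairwise coprime, so CRT works modulo lcm(m_i) when all pairwise compatibility conditions hold.
Pairwise compatibility: gcd(m_i, m_j) must divide a_i - a_j for every pair.
Merge one congruence at a time:
  Start: x ≡ 5 (mod 8).
  Combine with x ≡ 10 (mod 18): gcd(8, 18) = 2, and 10 - 5 = 5 is NOT divisible by 2.
    ⇒ system is inconsistent (no integer solution).

No solution (the system is inconsistent).


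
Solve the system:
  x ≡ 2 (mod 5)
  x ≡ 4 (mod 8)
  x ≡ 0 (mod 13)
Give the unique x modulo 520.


Moduli 5, 8, 13 are pairwise coprime; by CRT there is a unique solution modulo M = 5 · 8 · 13 = 520.
Solve pairwise, accumulating the modulus:
  Start with x ≡ 2 (mod 5).
  Combine with x ≡ 4 (mod 8): since gcd(5, 8) = 1, we get a unique residue mod 40.
    Write x = 2 + 5·t and substitute into x ≡ 4 (mod 8): 5·t ≡ 4 − 2 = 2 (mod 8).
    The inverse of 5 mod 8 is 5 (since 5·5 = 25 = 3·8 + 1), so t ≡ 5·2 = 10 ≡ 2 (mod 8).
    Then x = 2 + 5·2 = 12, valid modulo lcm(5, 8) = 40: x ≡ 12 (mod 40).
  Combine with x ≡ 0 (mod 13): since gcd(40, 13) = 1, we get a unique residue mod 520.
    Write x = 12 + 40·t and substitute into x ≡ 0 (mod 13): 40·t ≡ 0 − 12 = -12 (mod 13).
    Reduce coefficients mod 13: 1·t ≡ 1 (mod 13).
    So t ≡ 1 (mod 13).
    Then x = 12 + 40·1 = 52, valid modulo lcm(40, 13) = 520: x ≡ 52 (mod 520).
Verify: 52 mod 5 = 2 ✓, 52 mod 8 = 4 ✓, 52 mod 13 = 0 ✓.

x ≡ 52 (mod 520).


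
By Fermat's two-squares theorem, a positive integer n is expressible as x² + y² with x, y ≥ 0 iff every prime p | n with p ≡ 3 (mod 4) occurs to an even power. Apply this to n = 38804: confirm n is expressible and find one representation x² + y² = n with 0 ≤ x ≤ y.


Step 1: Factor n = 38804 = 2^2 · 89 · 109.
Step 2: Check the mod-4 condition on each prime factor: 2 = 2 (special); 89 ≡ 1 (mod 4), exponent 1; 109 ≡ 1 (mod 4), exponent 1.
All primes ≡ 3 (mod 4) appear to even exponent (or don't appear), so by the two-squares theorem n IS expressible as a sum of two squares.
Step 3: Build a representation. Group n = k² · m with k = 2 and m = 89 · 109 = 9701 (a product of primes ≡ 1 (mod 4)); a representation of m scales to one of n via (k·x)² + (k·y)² = k²(x² + y²). Each prime p ≡ 1 (mod 4) is itself a sum of two squares; find a² by testing p − a² for a perfect square:
  89: 89 − 1² = 88, 89 − 2² = 85, 89 − 3² = 80, 89 − 4² = 73, 89 − 5² = 64 = 8² ⇒ 89 = 5² + 8².
  109: 109 − 1² = 108, 109 − 2² = 105, 109 − 3² = 100 = 10² ⇒ 109 = 3² + 10².
  Combine using the Brahmagupta–Fibonacci identity (a² + b²)(c² + d²) = (ac − bd)² + (ad + bc)² = (ac + bd)² + (ad − bc)²:
  89 · 109 = 9701: from (5² + 8²)(3² + 10²), take (5·3 − 8·10, 5·10 + 8·3) = (15 − 80, 50 + 24) = (-65, 74); dropping signs (only squares matter) gives (65, 74); check 65² + 74² = 4225 + 5476 = 9701 ✓.
  Scale by k = 2: (2·65, 2·74) = (130, 148).
Step 4: Order so x ≤ y and verify: 130² + 148² = 16900 + 21904 = 38804 = n. ✓

n = 38804 = 130² + 148² (one valid representation with x ≤ y).


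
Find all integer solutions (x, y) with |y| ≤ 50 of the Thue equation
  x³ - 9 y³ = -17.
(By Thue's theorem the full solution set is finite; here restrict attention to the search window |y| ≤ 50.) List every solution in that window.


The equation is x³ - 9y³ = -17. For fixed y, x³ = 9·y³ − 17, so a solution requires the RHS to be a perfect cube.
Strategy: iterate y from -50 to 50, compute RHS = 9·y³ − 17, and check whether it is a (positive or negative) perfect cube.
Check small values of y:
  y = 0: RHS = -17 is not a perfect cube.
  y = 1: RHS = -8 = (-2)³ ⇒ x = -2 works.
  y = -1: RHS = -26 is not a perfect cube.
  y = 2: RHS = 55 is not a perfect cube.
  y = -2: RHS = -89 is not a perfect cube.
  y = 3: RHS = 226 is not a perfect cube.
  y = -3: RHS = -260 is not a perfect cube.
Continuing, at y = 25: RHS = 140608 = (52)³ ⇒ x = 52 works.
Searching the remaining y in |y| ≤ 50 finds no further solutions.
Collected solutions: (-2, 1), (52, 25).

Solutions (with |y| ≤ 50): (-2, 1), (52, 25).


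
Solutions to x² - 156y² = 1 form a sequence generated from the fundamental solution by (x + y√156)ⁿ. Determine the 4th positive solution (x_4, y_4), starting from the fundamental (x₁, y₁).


Step 1: Find the fundamental solution (x₁, y₁) of x² - 156y² = 1.
  Expand √156 as a continued fraction. a₀ = ⌊√156⌋ = 12; iterate m_{k+1} = d_k·a_k − m_k, d_{k+1} = (156 − m_{k+1}²)/d_k, a_{k+1} = ⌊(a₀ + m_{k+1})/d_{k+1}⌋ (starting m₀ = 0, d₀ = 1), with convergents p_k = a_k·p_{k-1} + p_{k-2}, q_k = a_k·q_{k-1} + q_{k-2} (p₋₁ = 1, q₋₁ = 0):
  k = 0: a₀ = 12; p₀/q₀ = 12/1; p₀² − 156·q₀² = 144 − 156 = -12.
  k = 1: m = 12, d = 12, a = ⌊(12 + 12)/12⌋ = 2; p/q = (2·12 + 1)/(2·1 + 0) = 25/2; p² − 156·q² = 625 − 624 = 1.
  The first convergent with p² − 156·q² = 1 gives the fundamental solution (x₁, y₁) = (25, 2).
Step 2: Apply the recurrence (x_{n+1}, y_{n+1}) = (x₁x_n + 156y₁y_n, x₁y_n + y₁x_n) repeatedly.
  From (x_1, y_1) = (25, 2): x_2 = 25·25 + 156·2·2 = 1249; y_2 = 25·2 + 2·25 = 100.
  From (x_2, y_2) = (1249, 100): x_3 = 25·1249 + 156·2·100 = 62425; y_3 = 25·100 + 2·1249 = 4998.
  From (x_3, y_3) = (62425, 4998): x_4 = 25·62425 + 156·2·4998 = 3120001; y_4 = 25·4998 + 2·62425 = 249800.
Step 3: Verify x_4² - 156·y_4² = 9734406240001 - 9734406240000 = 1 (should be 1). ✓

(x_1, y_1) = (25, 2); (x_4, y_4) = (3120001, 249800).


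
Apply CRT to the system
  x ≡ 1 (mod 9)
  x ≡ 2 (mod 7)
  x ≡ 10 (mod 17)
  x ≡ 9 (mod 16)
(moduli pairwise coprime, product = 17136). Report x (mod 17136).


Product of moduli M = 9 · 7 · 17 · 16 = 17136.
Merge one congruence at a time:
  Start: x ≡ 1 (mod 9).
  Combine with x ≡ 2 (mod 7); new modulus lcm = 63.
    Write x = 1 + 9·t and substitute into x ≡ 2 (mod 7): 9·t ≡ 2 − 1 = 1 (mod 7).
    Reduce coefficients mod 7: 2·t ≡ 1 (mod 7).
    The inverse of 2 mod 7 is 4 (since 2·4 = 8 = 1·7 + 1), so t ≡ 4·1 = 4 ≡ 4 (mod 7).
    Then x = 1 + 9·4 = 37, valid modulo lcm(9, 7) = 63: x ≡ 37 (mod 63).
  Combine with x ≡ 10 (mod 17); new modulus lcm = 1071.
    Write x = 37 + 63·t and substitute into x ≡ 10 (mod 17): 63·t ≡ 10 − 37 = -27 (mod 17).
    Reduce coefficients mod 17: 12·t ≡ 7 (mod 17).
    The inverse of 12 mod 17 is 10 (since 12·10 = 120 = 7·17 + 1), so t ≡ 10·7 = 70 ≡ 2 (mod 17).
    Then x = 37 + 63·2 = 163, valid modulo lcm(63, 17) = 1071: x ≡ 163 (mod 1071).
  Combine with x ≡ 9 (mod 16); new modulus lcm = 17136.
    Write x = 163 + 1071·t and substitute into x ≡ 9 (mod 16): 1071·t ≡ 9 − 163 = -154 (mod 16).
    Reduce coefficients mod 16: 15·t ≡ 6 (mod 16).
    The inverse of 15 mod 16 is 15 (since 15·15 = 225 = 14·16 + 1), so t ≡ 15·6 = 90 ≡ 10 (mod 16).
    Then x = 163 + 1071·10 = 10873, valid modulo lcm(1071, 16) = 17136: x ≡ 10873 (mod 17136).
Verify against each original: 10873 mod 9 = 1, 10873 mod 7 = 2, 10873 mod 17 = 10, 10873 mod 16 = 9.

x ≡ 10873 (mod 17136).
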